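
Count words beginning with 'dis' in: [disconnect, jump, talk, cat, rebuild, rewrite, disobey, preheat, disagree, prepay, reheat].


Checking each word for prefix 'dis':
  'disconnect' -> YES, starts with 'dis' (count: 1)
  'jump' -> no (count: 1)
  'talk' -> no (count: 1)
  'cat' -> no (count: 1)
  'rebuild' -> no (count: 1)
  'rewrite' -> no (count: 1)
  'disobey' -> YES, starts with 'dis' (count: 2)
  'preheat' -> no (count: 2)
  'disagree' -> YES, starts with 'dis' (count: 3)
  'prepay' -> no (count: 3)
  'reheat' -> no (count: 3)
Total with prefix 'dis': 3

3


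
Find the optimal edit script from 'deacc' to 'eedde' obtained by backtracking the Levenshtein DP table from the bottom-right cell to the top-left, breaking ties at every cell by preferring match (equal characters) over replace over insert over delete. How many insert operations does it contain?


Edit distance = 4. Backtracking from cell (5, 5) with preference match > replace > insert > delete,
then listing the resulting alignment 'deacc' -> 'eedde' left to right:
  Step 1: replace d->e
  Step 2: keep 'e'
  Step 3: replace a->d
  Step 4: replace c->d
  Step 5: replace c->e
Total insertions: 0

0


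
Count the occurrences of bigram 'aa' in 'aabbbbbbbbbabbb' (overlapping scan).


Scanning 'aabbbbbbbbbabbb' for bigram 'aa':
  Position 0: 'aa' -> MATCH
  Position 1: 'ab' -> no
  Position 2: 'bb' -> no
  Position 3: 'bb' -> no
  Position 4: 'bb' -> no
  Position 5: 'bb' -> no
  Position 6: 'bb' -> no
  Position 7: 'bb' -> no
  Position 8: 'bb' -> no
  Position 9: 'bb' -> no
  Position 10: 'ba' -> no
  Position 11: 'ab' -> no
  Position 12: 'bb' -> no
  Position 13: 'bb' -> no
Total matches: 1

1


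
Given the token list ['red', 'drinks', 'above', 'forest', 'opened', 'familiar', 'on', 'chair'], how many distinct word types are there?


Listing all tokens and tracking unique types:
  Token 1: 'red' -> NEW (unique so far: 1)
  Token 2: 'drinks' -> NEW (unique so far: 2)
  Token 3: 'above' -> NEW (unique so far: 3)
  Token 4: 'forest' -> NEW (unique so far: 4)
  Token 5: 'opened' -> NEW (unique so far: 5)
  Token 6: 'familiar' -> NEW (unique so far: 6)
  Token 7: 'on' -> NEW (unique so far: 7)
  Token 8: 'chair' -> NEW (unique so far: 8)
Unique types: ('above', 'chair', 'drinks', 'familiar', 'forest', 'on', 'opened', 'red')
Vocabulary size: 8

8


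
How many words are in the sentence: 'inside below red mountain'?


Counting words by splitting on spaces:
  Word 1: 'inside'
  Word 2: 'below'
  Word 3: 'red'
  Word 4: 'mountain'
Total words: 4

4


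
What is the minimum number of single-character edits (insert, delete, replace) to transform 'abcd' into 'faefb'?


Building DP table for s1='abcd' (len 4) and s2='faefb' (len 5):
       f  a  e  f  b
    0  1  2  3  4  5
  a 1  1  1  2  3  4
  b 2  2  2  2  3  3
  c 3  3  3  3  3  4
  d 4  4  4  4  4  4
Edit distance = dp[4][5] = 4

4


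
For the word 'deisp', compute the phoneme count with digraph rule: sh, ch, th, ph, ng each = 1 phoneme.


Parsing 'deisp' greedily, digraphs first:
  'd' -> consonant phoneme (phonemes so far: 1)
  'e' -> vowel phoneme (phonemes so far: 2)
  'i' -> vowel phoneme (phonemes so far: 3)
  's' -> consonant phoneme (phonemes so far: 4)
  'p' -> consonant phoneme (phonemes so far: 5)
Total phonemes: 5

5


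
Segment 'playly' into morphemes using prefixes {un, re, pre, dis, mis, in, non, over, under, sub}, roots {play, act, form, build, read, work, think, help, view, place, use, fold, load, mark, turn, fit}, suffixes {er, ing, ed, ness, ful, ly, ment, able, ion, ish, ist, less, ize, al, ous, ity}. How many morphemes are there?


Segmenting 'playly' against the inventory:
  'play' -> root (morpheme 1)
  'ly' -> suffix (morpheme 2)
Total morphemes: 2

2


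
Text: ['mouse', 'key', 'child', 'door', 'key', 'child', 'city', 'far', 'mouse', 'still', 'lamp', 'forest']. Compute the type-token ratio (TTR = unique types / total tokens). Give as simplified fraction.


Tokens: 12
Unique types: ('child', 'city', 'door', 'far', 'forest', 'key', 'lamp', 'mouse', 'still') = 9
TTR = 9/12
Simplify: divide both by 3 -> 3/4
TTR = 3/4

3/4


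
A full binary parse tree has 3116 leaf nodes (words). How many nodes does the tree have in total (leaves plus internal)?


Leaf nodes (terminals): 3116
Internal nodes = n - 1 = 3116 - 1 = 3115
Total = leaves + internal = 3116 + 3115 = 6231

6231


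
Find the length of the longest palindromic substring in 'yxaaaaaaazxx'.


Scanning 'yxaaaaaaazxx' for palindromic substrings.
Substring at positions 2-8: 'aaaaaaa'.
Check: reverse('aaaaaaa') = 'aaaaaaa' -> palindrome confirmed.
Neighbouring characters ('x' / 'z') break symmetry, so it cannot extend further.
No longer palindromic substring exists; longest length = 7

7


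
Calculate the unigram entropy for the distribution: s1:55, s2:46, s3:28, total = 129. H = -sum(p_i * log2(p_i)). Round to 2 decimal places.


Computing entropy H = -sum(p_i * log2(p_i)):
  s1: p = 55/129 = 0.4264, -p*log2(p) = 0.5244
  s2: p = 46/129 = 0.3566, -p*log2(p) = 0.5305
  s3: p = 28/129 = 0.2171, -p*log2(p) = 0.4784
H = sum of terms = 1.5333
Rounded to 2 decimals: 1.53

1.53


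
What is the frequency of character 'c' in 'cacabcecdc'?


Scanning 'cacabcecdc' for 'c':
  Position 0: 'c' -> MATCH (count: 1)
  Position 2: 'c' -> MATCH (count: 2)
  Position 5: 'c' -> MATCH (count: 3)
  Position 7: 'c' -> MATCH (count: 4)
  Position 9: 'c' -> MATCH (count: 5)
Total occurrences of 'c': 5

5


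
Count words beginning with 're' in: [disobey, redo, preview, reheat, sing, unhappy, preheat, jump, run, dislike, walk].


Checking each word for prefix 're':
  'disobey' -> no (count: 0)
  'redo' -> YES, starts with 're' (count: 1)
  'preview' -> no (count: 1)
  'reheat' -> YES, starts with 're' (count: 2)
  'sing' -> no (count: 2)
  'unhappy' -> no (count: 2)
  'preheat' -> no (count: 2)
  'jump' -> no (count: 2)
  'run' -> no (count: 2)
  'dislike' -> no (count: 2)
  'walk' -> no (count: 2)
Total with prefix 're': 2

2


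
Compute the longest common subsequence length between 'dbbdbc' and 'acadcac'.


DP table for LCS of 'dbbdbc' and 'acadcac':
       a  c  a  d  c  a  c
    0  0  0  0  0  0  0  0
  d 0  0  0  0  1  1  1  1
  b 0  0  0  0  1  1  1  1
  b 0  0  0  0  1  1  1  1
  d 0  0  0  0  1  1  1  1
  b 0  0  0  0  1  1  1  1
  c 0  0  1  1  1  2  2  2
LCS: 'dc'
LCS length = 2

2


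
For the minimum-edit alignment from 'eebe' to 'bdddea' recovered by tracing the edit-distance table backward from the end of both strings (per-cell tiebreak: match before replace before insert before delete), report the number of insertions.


Edit distance = 5. Backtracking from cell (4, 6) with preference match > replace > insert > delete,
then listing the resulting alignment 'eebe' -> 'bdddea' left to right:
  Step 1: insert 'b' [insertion #1]
  Step 2: replace e->d
  Step 3: replace e->d
  Step 4: replace b->d
  Step 5: keep 'e'
  Step 6: insert 'a' [insertion #2]
Total insertions: 2

2


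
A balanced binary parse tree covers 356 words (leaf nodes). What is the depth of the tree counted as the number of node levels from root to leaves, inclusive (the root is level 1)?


In a balanced binary tree with n leaves the deepest leaf is ceil(log2(n)) edges below the root,
so counting node levels inclusive of root and leaves gives ceil(log2(n)) + 1 levels.
log2(356) = 8.4757
ceil(8.4757) = 9
levels = 9 + 1 = 10

10


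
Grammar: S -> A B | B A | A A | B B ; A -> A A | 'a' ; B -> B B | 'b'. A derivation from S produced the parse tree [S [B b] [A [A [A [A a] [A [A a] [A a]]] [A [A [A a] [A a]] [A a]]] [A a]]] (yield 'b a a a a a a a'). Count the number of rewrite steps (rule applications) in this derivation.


Every bracketed nonterminal node [X ...] in the tree is produced by exactly one rule application.
Reading the tree off as a leftmost derivation:
  Step 1: S  =>  B A   (applied S -> B A)
  Step 2: B A  =>  b A   (applied B -> b)
  Step 3: b A  =>  b A A   (applied A -> A A)
  Step 4: b A A  =>  b A A A   (applied A -> A A)
  Step 5: b A A A  =>  b A A A A   (applied A -> A A)
  Step 6: b A A A A  =>  b a A A A   (applied A -> a)
  Step 7: b a A A A  =>  b a A A A A   (applied A -> A A)
  Step 8: b a A A A A  =>  b a a A A A   (applied A -> a)
  Step 9: b a a A A A  =>  b a a a A A   (applied A -> a)
  Step 10: b a a a A A  =>  b a a a A A A   (applied A -> A A)
  Step 11: b a a a A A A  =>  b a a a A A A A   (applied A -> A A)
  Step 12: b a a a A A A A  =>  b a a a a A A A   (applied A -> a)
  Step 13: b a a a a A A A  =>  b a a a a a A A   (applied A -> a)
  Step 14: b a a a a a A A  =>  b a a a a a a A   (applied A -> a)
  Step 15: b a a a a a a A  =>  b a a a a a a a   (applied A -> a)
Final yield: b a a a a a a a
Total rewrite steps: 15

15


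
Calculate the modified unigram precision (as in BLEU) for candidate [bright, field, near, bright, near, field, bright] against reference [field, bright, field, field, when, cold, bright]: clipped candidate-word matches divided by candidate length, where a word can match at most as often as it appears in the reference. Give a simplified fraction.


Reference word counts: {'bright': 2, 'cold': 1, 'field': 3, 'when': 1}
Checking each candidate word (with clipping):
  'bright' -> in reference (ref count 2, used 1/2) -> match (matches: 1)
  'field' -> in reference (ref count 3, used 1/3) -> match (matches: 2)
  'near' -> not in reference -> no match (matches: 2)
  'bright' -> in reference (ref count 2, used 2/2) -> match (matches: 3)
  'near' -> not in reference -> no match (matches: 3)
  'field' -> in reference (ref count 3, used 2/3) -> match (matches: 4)
  'bright' -> ref count 2 already used up (2/2) -> clipped, no match (matches: 4)
Clipped matches: 4, Candidate length: 7
Precision = 4/7

4/7


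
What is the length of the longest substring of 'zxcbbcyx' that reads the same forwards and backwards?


Scanning 'zxcbbcyx' for palindromic substrings.
Substring at positions 2-5: 'cbbc'.
Check: reverse('cbbc') = 'cbbc' -> palindrome confirmed.
Neighbouring characters ('x' / 'y') break symmetry, so it cannot extend further.
No longer palindromic substring exists; longest length = 4

4


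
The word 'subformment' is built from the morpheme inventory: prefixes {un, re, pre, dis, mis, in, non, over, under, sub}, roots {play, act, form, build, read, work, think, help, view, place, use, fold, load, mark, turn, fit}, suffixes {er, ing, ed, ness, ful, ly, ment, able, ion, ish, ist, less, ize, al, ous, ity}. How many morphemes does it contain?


Segmenting 'subformment' against the inventory:
  'sub' -> prefix (morpheme 1)
  'form' -> root (morpheme 2)
  'ment' -> suffix (morpheme 3)
Total morphemes: 3

3


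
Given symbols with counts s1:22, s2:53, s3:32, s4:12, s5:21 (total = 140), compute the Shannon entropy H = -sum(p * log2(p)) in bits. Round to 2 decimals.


Computing entropy H = -sum(p_i * log2(p_i)):
  s1: p = 22/140 = 0.1571, -p*log2(p) = 0.4195
  s2: p = 53/140 = 0.3786, -p*log2(p) = 0.5305
  s3: p = 32/140 = 0.2286, -p*log2(p) = 0.4867
  s4: p = 12/140 = 0.0857, -p*log2(p) = 0.3038
  s5: p = 21/140 = 0.1500, -p*log2(p) = 0.4105
H = sum of terms = 2.1510
Rounded to 2 decimals: 2.15

2.15


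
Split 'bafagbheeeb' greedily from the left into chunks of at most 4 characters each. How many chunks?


'bafagbheeeb' has 11 characters.
Chunking with max size 4:
  Chunk 1: 'bafa' (positions 0-3)
  Chunk 2: 'gbhe' (positions 4-7)
  Chunk 3: 'eeb' (positions 8-10)
Total chunks: ceil(11 / 4) = 3

3


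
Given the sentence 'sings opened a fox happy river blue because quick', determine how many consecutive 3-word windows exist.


Word trigrams from [9] words:
  Trigram 1: (sings opened a)
  Trigram 2: (opened a fox)
  Trigram 3: (a fox happy)
  Trigram 4: (fox happy river)
  Trigram 5: (happy river blue)
  Trigram 6: (river blue because)
  Trigram 7: (blue because quick)
Total word trigrams: 9 - 2 = 7

7


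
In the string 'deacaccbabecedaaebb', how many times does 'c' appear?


Scanning 'deacaccbabecedaaebb' for 'c':
  Position 3: 'c' -> MATCH (count: 1)
  Position 5: 'c' -> MATCH (count: 2)
  Position 6: 'c' -> MATCH (count: 3)
  Position 11: 'c' -> MATCH (count: 4)
Total occurrences of 'c': 4

4


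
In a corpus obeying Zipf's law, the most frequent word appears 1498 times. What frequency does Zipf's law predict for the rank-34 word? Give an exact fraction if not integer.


Zipf's law: freq(rank) = f1 / rank
f1 = 1498, rank = 34
freq = 1498 / 34
GCD(1498, 34) = 2
Simplified: 749/17

749/17


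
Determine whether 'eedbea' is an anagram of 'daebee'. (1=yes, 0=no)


Sort characters of 'eedbea': 'abdeee'
Sort characters of 'daebee': 'abdeee'
Sorted forms match -> they ARE anagrams
Result: 1

1


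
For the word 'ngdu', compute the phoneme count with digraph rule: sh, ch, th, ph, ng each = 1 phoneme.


Parsing 'ngdu' greedily, digraphs first:
  'ng' -> digraph (1 consonant phoneme) (phonemes so far: 1)
  'd' -> consonant phoneme (phonemes so far: 2)
  'u' -> vowel phoneme (phonemes so far: 3)
Total phonemes: 3

3


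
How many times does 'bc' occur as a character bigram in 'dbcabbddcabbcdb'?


Scanning 'dbcabbddcabbcdb' for bigram 'bc':
  Position 0: 'db' -> no
  Position 1: 'bc' -> MATCH
  Position 2: 'ca' -> no
  Position 3: 'ab' -> no
  Position 4: 'bb' -> no
  Position 5: 'bd' -> no
  Position 6: 'dd' -> no
  Position 7: 'dc' -> no
  Position 8: 'ca' -> no
  Position 9: 'ab' -> no
  Position 10: 'bb' -> no
  Position 11: 'bc' -> MATCH
  Position 12: 'cd' -> no
  Position 13: 'db' -> no
Total matches: 2

2


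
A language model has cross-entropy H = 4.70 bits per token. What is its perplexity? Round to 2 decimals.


Perplexity formula: PP = 2^H
H = 4.70
PP = 2^4.70
Decompose: 2^4.70 = 2^4 * 2^0.70
2^4 = 16, 2^0.70 ~ 1.6245048
PP ~ 16 * 1.6245048 = 25.9920768
Rounded to 2 decimals: 25.99

25.99


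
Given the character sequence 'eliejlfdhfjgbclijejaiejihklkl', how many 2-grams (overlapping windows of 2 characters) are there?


String 'eliejlfdhfjgbclijejaiejihklkl' has length L = 29.
Number of overlapping n-grams = L - n + 1
Substituting: 29 - 2 + 1 = 28

28


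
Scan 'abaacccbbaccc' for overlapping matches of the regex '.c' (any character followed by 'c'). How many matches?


Pattern: .c means any character followed by 'c'.
Scanning 'abaacccbbaccc' position-by-position:
  Pos 0: window 'ab' -> no
  Pos 1: window 'ba' -> no
  Pos 2: window 'aa' -> no
  Pos 3: window 'ac' -> MATCH
  Pos 4: window 'cc' -> MATCH
  Pos 5: window 'cc' -> MATCH
  Pos 6: window 'cb' -> no
  Pos 7: window 'bb' -> no
  Pos 8: window 'ba' -> no
  Pos 9: window 'ac' -> MATCH
  Pos 10: window 'cc' -> MATCH
  Pos 11: window 'cc' -> MATCH
  Pos 12: window 'c' -> no
Total matches: 6

6


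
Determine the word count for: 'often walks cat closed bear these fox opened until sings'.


Counting words by splitting on spaces:
  Word 1: 'often'
  Word 2: 'walks'
  Word 3: 'cat'
  Word 4: 'closed'
  Word 5: 'bear'
  Word 6: 'these'
  Word 7: 'fox'
  Word 8: 'opened'
  Word 9: 'until'
  Word 10: 'sings'
Total words: 10

10


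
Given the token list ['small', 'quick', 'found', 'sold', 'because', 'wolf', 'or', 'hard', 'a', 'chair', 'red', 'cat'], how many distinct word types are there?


Listing all tokens and tracking unique types:
  Token 1: 'small' -> NEW (unique so far: 1)
  Token 2: 'quick' -> NEW (unique so far: 2)
  Token 3: 'found' -> NEW (unique so far: 3)
  Token 4: 'sold' -> NEW (unique so far: 4)
  Token 5: 'because' -> NEW (unique so far: 5)
  Token 6: 'wolf' -> NEW (unique so far: 6)
  Token 7: 'or' -> NEW (unique so far: 7)
  Token 8: 'hard' -> NEW (unique so far: 8)
  Token 9: 'a' -> NEW (unique so far: 9)
  Token 10: 'chair' -> NEW (unique so far: 10)
  Token 11: 'red' -> NEW (unique so far: 11)
  Token 12: 'cat' -> NEW (unique so far: 12)
Unique types: ('a', 'because', 'cat', 'chair', 'found', 'hard', 'or', 'quick', 'red', 'small', 'sold', 'wolf')
Vocabulary size: 12

12


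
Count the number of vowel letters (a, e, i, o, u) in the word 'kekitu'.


Scanning each character of 'kekitu':
  Position 1: 'k' -> consonant (running count: 0)
  Position 2: 'e' -> vowel (running count: 1)
  Position 3: 'k' -> consonant (running count: 1)
  Position 4: 'i' -> vowel (running count: 2)
  Position 5: 't' -> consonant (running count: 2)
  Position 6: 'u' -> vowel (running count: 3)
Total vowels: 3

3


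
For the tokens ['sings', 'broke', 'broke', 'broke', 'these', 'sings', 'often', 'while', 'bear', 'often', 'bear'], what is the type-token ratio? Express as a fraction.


Tokens: 11
Unique types: ('bear', 'broke', 'often', 'sings', 'these', 'while') = 6
TTR = 6/11
Already in lowest terms.

6/11


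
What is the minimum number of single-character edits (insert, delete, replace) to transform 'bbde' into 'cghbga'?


Building DP table for s1='bbde' (len 4) and s2='cghbga' (len 6):
       c  g  h  b  g  a
    0  1  2  3  4  5  6
  b 1  1  2  3  3  4  5
  b 2  2  2  3  3  4  5
  d 3  3  3  3  4  4  5
  e 4  4  4  4  4  5  5
Edit distance = dp[4][6] = 5

5


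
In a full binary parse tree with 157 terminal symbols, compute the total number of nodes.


Leaf nodes (terminals): 157
Internal nodes = n - 1 = 157 - 1 = 156
Total = leaves + internal = 157 + 156 = 313

313


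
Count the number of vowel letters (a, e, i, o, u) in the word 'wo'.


Scanning each character of 'wo':
  Position 1: 'w' -> consonant (running count: 0)
  Position 2: 'o' -> vowel (running count: 1)
Total vowels: 1

1


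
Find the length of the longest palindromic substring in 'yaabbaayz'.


Scanning 'yaabbaayz' for palindromic substrings.
Substring at positions 0-7: 'yaabbaay'.
Check: reverse('yaabbaay') = 'yaabbaay' -> palindrome confirmed.
Neighbouring characters ('-' / 'z') break symmetry, so it cannot extend further.
No longer palindromic substring exists; longest length = 8

8


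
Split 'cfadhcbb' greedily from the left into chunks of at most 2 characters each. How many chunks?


'cfadhcbb' has 8 characters.
Chunking with max size 2:
  Chunk 1: 'cf' (positions 0-1)
  Chunk 2: 'ad' (positions 2-3)
  Chunk 3: 'hc' (positions 4-5)
  Chunk 4: 'bb' (positions 6-7)
Total chunks: ceil(8 / 2) = 4

4


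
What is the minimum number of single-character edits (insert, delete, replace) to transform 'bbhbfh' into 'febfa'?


Building DP table for s1='bbhbfh' (len 6) and s2='febfa' (len 5):
       f  e  b  f  a
    0  1  2  3  4  5
  b 1  1  2  2  3  4
  b 2  2  2  2  3  4
  h 3  3  3  3  3  4
  b 4  4  4  3  4  4
  f 5  4  5  4  3  4
  h 6  5  5  5  4  4
Edit distance = dp[6][5] = 4

4


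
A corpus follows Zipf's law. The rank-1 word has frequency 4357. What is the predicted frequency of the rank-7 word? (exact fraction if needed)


Zipf's law: freq(rank) = f1 / rank
f1 = 4357, rank = 7
freq = 4357 / 7
GCD(4357, 7) = 1
Simplified: 4357/7

4357/7


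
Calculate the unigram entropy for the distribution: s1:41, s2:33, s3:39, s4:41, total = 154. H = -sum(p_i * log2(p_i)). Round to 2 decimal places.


Computing entropy H = -sum(p_i * log2(p_i)):
  s1: p = 41/154 = 0.2662, -p*log2(p) = 0.5083
  s2: p = 33/154 = 0.2143, -p*log2(p) = 0.4762
  s3: p = 39/154 = 0.2532, -p*log2(p) = 0.5018
  s4: p = 41/154 = 0.2662, -p*log2(p) = 0.5083
H = sum of terms = 1.9946
Rounded to 2 decimals: 1.99

1.99


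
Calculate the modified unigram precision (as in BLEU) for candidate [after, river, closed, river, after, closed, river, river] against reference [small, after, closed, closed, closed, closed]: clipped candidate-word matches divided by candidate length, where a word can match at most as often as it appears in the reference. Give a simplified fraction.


Reference word counts: {'after': 1, 'closed': 4, 'small': 1}
Checking each candidate word (with clipping):
  'after' -> in reference (ref count 1, used 1/1) -> match (matches: 1)
  'river' -> not in reference -> no match (matches: 1)
  'closed' -> in reference (ref count 4, used 1/4) -> match (matches: 2)
  'river' -> not in reference -> no match (matches: 2)
  'after' -> ref count 1 already used up (1/1) -> clipped, no match (matches: 2)
  'closed' -> in reference (ref count 4, used 2/4) -> match (matches: 3)
  'river' -> not in reference -> no match (matches: 3)
  'river' -> not in reference -> no match (matches: 3)
Clipped matches: 3, Candidate length: 8
Precision = 3/8

3/8


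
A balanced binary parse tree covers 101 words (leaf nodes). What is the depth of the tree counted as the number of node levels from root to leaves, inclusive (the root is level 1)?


In a balanced binary tree with n leaves the deepest leaf is ceil(log2(n)) edges below the root,
so counting node levels inclusive of root and leaves gives ceil(log2(n)) + 1 levels.
log2(101) = 6.6582
ceil(6.6582) = 7
levels = 7 + 1 = 8

8


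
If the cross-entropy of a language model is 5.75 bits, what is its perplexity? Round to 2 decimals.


Perplexity formula: PP = 2^H
H = 5.75
PP = 2^5.75
Decompose: 2^5.75 = 2^5 * 2^0.75
2^5 = 32, 2^0.75 ~ 1.6817928
PP ~ 32 * 1.6817928 = 53.8173696
Rounded to 2 decimals: 53.82

53.82


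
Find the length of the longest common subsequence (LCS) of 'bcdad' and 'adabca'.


DP table for LCS of 'bcdad' and 'adabca':
       a  d  a  b  c  a
    0  0  0  0  0  0  0
  b 0  0  0  0  1  1  1
  c 0  0  0  0  1  2  2
  d 0  0  1  1  1  2  2
  a 0  1  1  2  2  2  3
  d 0  1  2  2  2  2  3
LCS: 'bca'
LCS length = 3

3


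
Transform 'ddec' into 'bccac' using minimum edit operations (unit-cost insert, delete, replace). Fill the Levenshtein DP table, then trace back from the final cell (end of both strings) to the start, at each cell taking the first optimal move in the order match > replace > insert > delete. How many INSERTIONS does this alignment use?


Edit distance = 4. Backtracking from cell (4, 5) with preference match > replace > insert > delete,
then listing the resulting alignment 'ddec' -> 'bccac' left to right:
  Step 1: insert 'b' [insertion #1]
  Step 2: replace d->c
  Step 3: replace d->c
  Step 4: replace e->a
  Step 5: keep 'c'
Total insertions: 1

1


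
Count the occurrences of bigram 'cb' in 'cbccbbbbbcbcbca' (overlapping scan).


Scanning 'cbccbbbbbcbcbca' for bigram 'cb':
  Position 0: 'cb' -> MATCH
  Position 1: 'bc' -> no
  Position 2: 'cc' -> no
  Position 3: 'cb' -> MATCH
  Position 4: 'bb' -> no
  Position 5: 'bb' -> no
  Position 6: 'bb' -> no
  Position 7: 'bb' -> no
  Position 8: 'bc' -> no
  Position 9: 'cb' -> MATCH
  Position 10: 'bc' -> no
  Position 11: 'cb' -> MATCH
  Position 12: 'bc' -> no
  Position 13: 'ca' -> no
Total matches: 4

4


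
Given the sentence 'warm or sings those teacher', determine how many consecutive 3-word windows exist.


Word trigrams from [5] words:
  Trigram 1: (warm or sings)
  Trigram 2: (or sings those)
  Trigram 3: (sings those teacher)
Total word trigrams: 5 - 2 = 3

3


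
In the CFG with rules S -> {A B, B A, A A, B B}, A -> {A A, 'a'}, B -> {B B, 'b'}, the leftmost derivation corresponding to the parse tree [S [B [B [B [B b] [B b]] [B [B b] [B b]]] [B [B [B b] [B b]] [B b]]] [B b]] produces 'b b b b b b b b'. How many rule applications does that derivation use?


Every bracketed nonterminal node [X ...] in the tree is produced by exactly one rule application.
Reading the tree off as a leftmost derivation:
  Step 1: S  =>  B B   (applied S -> B B)
  Step 2: B B  =>  B B B   (applied B -> B B)
  Step 3: B B B  =>  B B B B   (applied B -> B B)
  Step 4: B B B B  =>  B B B B B   (applied B -> B B)
  Step 5: B B B B B  =>  b B B B B   (applied B -> b)
  Step 6: b B B B B  =>  b b B B B   (applied B -> b)
  Step 7: b b B B B  =>  b b B B B B   (applied B -> B B)
  Step 8: b b B B B B  =>  b b b B B B   (applied B -> b)
  Step 9: b b b B B B  =>  b b b b B B   (applied B -> b)
  Step 10: b b b b B B  =>  b b b b B B B   (applied B -> B B)
  Step 11: b b b b B B B  =>  b b b b B B B B   (applied B -> B B)
  Step 12: b b b b B B B B  =>  b b b b b B B B   (applied B -> b)
  Step 13: b b b b b B B B  =>  b b b b b b B B   (applied B -> b)
  Step 14: b b b b b b B B  =>  b b b b b b b B   (applied B -> b)
  Step 15: b b b b b b b B  =>  b b b b b b b b   (applied B -> b)
Final yield: b b b b b b b b
Total rewrite steps: 15

15


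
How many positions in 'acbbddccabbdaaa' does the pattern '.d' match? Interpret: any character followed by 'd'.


Pattern: .d means any character followed by 'd'.
Scanning 'acbbddccabbdaaa' position-by-position:
  Pos 0: window 'ac' -> no
  Pos 1: window 'cb' -> no
  Pos 2: window 'bb' -> no
  Pos 3: window 'bd' -> MATCH
  Pos 4: window 'dd' -> MATCH
  Pos 5: window 'dc' -> no
  Pos 6: window 'cc' -> no
  Pos 7: window 'ca' -> no
  Pos 8: window 'ab' -> no
  Pos 9: window 'bb' -> no
  Pos 10: window 'bd' -> MATCH
  Pos 11: window 'da' -> no
  Pos 12: window 'aa' -> no
  Pos 13: window 'aa' -> no
  Pos 14: window 'a' -> no
Total matches: 3

3


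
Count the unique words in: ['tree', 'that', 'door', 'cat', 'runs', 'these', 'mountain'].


Listing all tokens and tracking unique types:
  Token 1: 'tree' -> NEW (unique so far: 1)
  Token 2: 'that' -> NEW (unique so far: 2)
  Token 3: 'door' -> NEW (unique so far: 3)
  Token 4: 'cat' -> NEW (unique so far: 4)
  Token 5: 'runs' -> NEW (unique so far: 5)
  Token 6: 'these' -> NEW (unique so far: 6)
  Token 7: 'mountain' -> NEW (unique so far: 7)
Unique types: ('cat', 'door', 'mountain', 'runs', 'that', 'these', 'tree')
Vocabulary size: 7

7


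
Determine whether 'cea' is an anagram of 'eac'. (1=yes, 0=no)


Sort characters of 'cea': 'ace'
Sort characters of 'eac': 'ace'
Sorted forms match -> they ARE anagrams
Result: 1

1


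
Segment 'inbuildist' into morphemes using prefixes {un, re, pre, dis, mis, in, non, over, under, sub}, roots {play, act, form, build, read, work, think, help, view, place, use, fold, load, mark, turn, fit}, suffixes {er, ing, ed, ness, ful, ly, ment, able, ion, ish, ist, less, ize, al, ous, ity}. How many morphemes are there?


Segmenting 'inbuildist' against the inventory:
  'in' -> prefix (morpheme 1)
  'build' -> root (morpheme 2)
  'ist' -> suffix (morpheme 3)
Total morphemes: 3

3


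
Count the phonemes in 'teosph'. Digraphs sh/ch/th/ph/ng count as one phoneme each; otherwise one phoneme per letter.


Parsing 'teosph' greedily, digraphs first:
  't' -> consonant phoneme (phonemes so far: 1)
  'e' -> vowel phoneme (phonemes so far: 2)
  'o' -> vowel phoneme (phonemes so far: 3)
  's' -> consonant phoneme (phonemes so far: 4)
  'ph' -> digraph (1 consonant phoneme) (phonemes so far: 5)
Total phonemes: 5

5


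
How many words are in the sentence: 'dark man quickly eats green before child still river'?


Counting words by splitting on spaces:
  Word 1: 'dark'
  Word 2: 'man'
  Word 3: 'quickly'
  Word 4: 'eats'
  Word 5: 'green'
  Word 6: 'before'
  Word 7: 'child'
  Word 8: 'still'
  Word 9: 'river'
Total words: 9

9


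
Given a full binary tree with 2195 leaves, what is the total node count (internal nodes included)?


Leaf nodes (terminals): 2195
Internal nodes = n - 1 = 2195 - 1 = 2194
Total = leaves + internal = 2195 + 2194 = 4389

4389


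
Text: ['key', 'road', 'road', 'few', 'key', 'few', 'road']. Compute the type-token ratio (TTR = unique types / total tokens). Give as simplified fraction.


Tokens: 7
Unique types: ('few', 'key', 'road') = 3
TTR = 3/7
Already in lowest terms.

3/7


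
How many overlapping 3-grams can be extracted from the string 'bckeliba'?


String 'bckeliba' has length L = 8.
Number of overlapping n-grams = L - n + 1
Substituting: 8 - 3 + 1 = 6

6


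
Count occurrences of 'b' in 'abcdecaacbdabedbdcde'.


Scanning 'abcdecaacbdabedbdcde' for 'b':
  Position 1: 'b' -> MATCH (count: 1)
  Position 9: 'b' -> MATCH (count: 2)
  Position 12: 'b' -> MATCH (count: 3)
  Position 15: 'b' -> MATCH (count: 4)
Total occurrences of 'b': 4

4


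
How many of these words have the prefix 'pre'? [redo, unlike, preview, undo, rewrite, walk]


Checking each word for prefix 'pre':
  'redo' -> no (count: 0)
  'unlike' -> no (count: 0)
  'preview' -> YES, starts with 'pre' (count: 1)
  'undo' -> no (count: 1)
  'rewrite' -> no (count: 1)
  'walk' -> no (count: 1)
Total with prefix 'pre': 1

1


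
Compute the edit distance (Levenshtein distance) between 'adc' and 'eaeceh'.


Building DP table for s1='adc' (len 3) and s2='eaeceh' (len 6):
       e  a  e  c  e  h
    0  1  2  3  4  5  6
  a 1  1  1  2  3  4  5
  d 2  2  2  2  3  4  5
  c 3  3  3  3  2  3  4
Edit distance = dp[3][6] = 4

4


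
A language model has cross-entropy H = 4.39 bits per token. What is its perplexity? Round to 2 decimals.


Perplexity formula: PP = 2^H
H = 4.39
PP = 2^4.39
Decompose: 2^4.39 = 2^4 * 2^0.39
2^4 = 16, 2^0.39 ~ 1.3103934
PP ~ 16 * 1.3103934 = 20.9662944
Rounded to 2 decimals: 20.97

20.97


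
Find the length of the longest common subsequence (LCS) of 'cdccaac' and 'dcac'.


DP table for LCS of 'cdccaac' and 'dcac':
       d  c  a  c
    0  0  0  0  0
  c 0  0  1  1  1
  d 0  1  1  1  1
  c 0  1  2  2  2
  c 0  1  2  2  3
  a 0  1  2  3  3
  a 0  1  2  3  3
  c 0  1  2  3  4
LCS: 'dcac'
LCS length = 4

4


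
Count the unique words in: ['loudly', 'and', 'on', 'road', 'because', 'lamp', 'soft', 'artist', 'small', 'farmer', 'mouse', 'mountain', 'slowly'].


Listing all tokens and tracking unique types:
  Token 1: 'loudly' -> NEW (unique so far: 1)
  Token 2: 'and' -> NEW (unique so far: 2)
  Token 3: 'on' -> NEW (unique so far: 3)
  Token 4: 'road' -> NEW (unique so far: 4)
  Token 5: 'because' -> NEW (unique so far: 5)
  Token 6: 'lamp' -> NEW (unique so far: 6)
  Token 7: 'soft' -> NEW (unique so far: 7)
  Token 8: 'artist' -> NEW (unique so far: 8)
  Token 9: 'small' -> NEW (unique so far: 9)
  Token 10: 'farmer' -> NEW (unique so far: 10)
  Token 11: 'mouse' -> NEW (unique so far: 11)
  Token 12: 'mountain' -> NEW (unique so far: 12)
  Token 13: 'slowly' -> NEW (unique so far: 13)
Unique types: ('and', 'artist', 'because', 'farmer', 'lamp', 'loudly', 'mountain', 'mouse', 'on', 'road', 'slowly', 'small', 'soft')
Vocabulary size: 13

13


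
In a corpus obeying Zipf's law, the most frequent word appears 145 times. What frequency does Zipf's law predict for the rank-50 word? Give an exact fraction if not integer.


Zipf's law: freq(rank) = f1 / rank
f1 = 145, rank = 50
freq = 145 / 50
GCD(145, 50) = 5
Simplified: 29/10

29/10


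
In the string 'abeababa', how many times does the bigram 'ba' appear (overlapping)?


Scanning 'abeababa' for bigram 'ba':
  Position 0: 'ab' -> no
  Position 1: 'be' -> no
  Position 2: 'ea' -> no
  Position 3: 'ab' -> no
  Position 4: 'ba' -> MATCH
  Position 5: 'ab' -> no
  Position 6: 'ba' -> MATCH
Total matches: 2

2


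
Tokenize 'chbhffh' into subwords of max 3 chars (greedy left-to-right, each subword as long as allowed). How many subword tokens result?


'chbhffh' has 7 characters.
Chunking with max size 3:
  Chunk 1: 'chb' (positions 0-2)
  Chunk 2: 'hff' (positions 3-5)
  Chunk 3: 'h' (positions 6-6)
Total chunks: ceil(7 / 3) = 3

3


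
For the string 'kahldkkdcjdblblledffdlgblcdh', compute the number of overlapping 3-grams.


String 'kahldkkdcjdblblledffdlgblcdh' has length L = 28.
Number of overlapping n-grams = L - n + 1
Substituting: 28 - 3 + 1 = 26

26


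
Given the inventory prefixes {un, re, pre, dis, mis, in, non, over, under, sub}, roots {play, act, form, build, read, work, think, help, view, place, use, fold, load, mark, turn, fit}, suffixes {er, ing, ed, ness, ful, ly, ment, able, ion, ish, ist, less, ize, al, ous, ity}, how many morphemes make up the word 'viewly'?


Segmenting 'viewly' against the inventory:
  'view' -> root (morpheme 1)
  'ly' -> suffix (morpheme 2)
Total morphemes: 2

2


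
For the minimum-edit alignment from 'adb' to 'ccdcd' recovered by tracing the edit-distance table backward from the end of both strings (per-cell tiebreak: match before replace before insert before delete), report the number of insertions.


Edit distance = 4. Backtracking from cell (3, 5) with preference match > replace > insert > delete,
then listing the resulting alignment 'adb' -> 'ccdcd' left to right:
  Step 1: insert 'c' [insertion #1]
  Step 2: replace a->c
  Step 3: keep 'd'
  Step 4: insert 'c' [insertion #2]
  Step 5: replace b->d
Total insertions: 2

2


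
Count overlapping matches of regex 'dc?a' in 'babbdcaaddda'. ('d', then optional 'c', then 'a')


Pattern: dc?a means 'd', then optional 'c', then 'a'.
Scanning 'babbdcaaddda' position-by-position:
  Pos 0: window 'bab' -> no
  Pos 1: window 'abb' -> no
  Pos 2: window 'bbd' -> no
  Pos 3: window 'bdc' -> no
  Pos 4: window 'dca' -> MATCH
  Pos 5: window 'caa' -> no
  Pos 6: window 'aad' -> no
  Pos 7: window 'add' -> no
  Pos 8: window 'ddd' -> no
  Pos 9: window 'dda' -> no
  Pos 10: window 'da' -> MATCH
  Pos 11: window 'a' -> no
Total matches: 2

2


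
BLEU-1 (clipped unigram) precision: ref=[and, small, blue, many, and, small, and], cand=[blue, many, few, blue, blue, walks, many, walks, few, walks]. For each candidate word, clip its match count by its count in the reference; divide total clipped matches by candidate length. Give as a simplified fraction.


Reference word counts: {'and': 3, 'blue': 1, 'many': 1, 'small': 2}
Checking each candidate word (with clipping):
  'blue' -> in reference (ref count 1, used 1/1) -> match (matches: 1)
  'many' -> in reference (ref count 1, used 1/1) -> match (matches: 2)
  'few' -> not in reference -> no match (matches: 2)
  'blue' -> ref count 1 already used up (1/1) -> clipped, no match (matches: 2)
  'blue' -> ref count 1 already used up (1/1) -> clipped, no match (matches: 2)
  'walks' -> not in reference -> no match (matches: 2)
  'many' -> ref count 1 already used up (1/1) -> clipped, no match (matches: 2)
  'walks' -> not in reference -> no match (matches: 2)
  'few' -> not in reference -> no match (matches: 2)
  'walks' -> not in reference -> no match (matches: 2)
Clipped matches: 2, Candidate length: 10
Precision = 2/10 = 1/5

1/5


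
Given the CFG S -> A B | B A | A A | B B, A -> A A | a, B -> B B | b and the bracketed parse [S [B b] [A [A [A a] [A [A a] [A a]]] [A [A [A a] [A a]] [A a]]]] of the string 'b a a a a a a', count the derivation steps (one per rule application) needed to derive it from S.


Every bracketed nonterminal node [X ...] in the tree is produced by exactly one rule application.
Reading the tree off as a leftmost derivation:
  Step 1: S  =>  B A   (applied S -> B A)
  Step 2: B A  =>  b A   (applied B -> b)
  Step 3: b A  =>  b A A   (applied A -> A A)
  Step 4: b A A  =>  b A A A   (applied A -> A A)
  Step 5: b A A A  =>  b a A A   (applied A -> a)
  Step 6: b a A A  =>  b a A A A   (applied A -> A A)
  Step 7: b a A A A  =>  b a a A A   (applied A -> a)
  Step 8: b a a A A  =>  b a a a A   (applied A -> a)
  Step 9: b a a a A  =>  b a a a A A   (applied A -> A A)
  Step 10: b a a a A A  =>  b a a a A A A   (applied A -> A A)
  Step 11: b a a a A A A  =>  b a a a a A A   (applied A -> a)
  Step 12: b a a a a A A  =>  b a a a a a A   (applied A -> a)
  Step 13: b a a a a a A  =>  b a a a a a a   (applied A -> a)
Final yield: b a a a a a a
Total rewrite steps: 13

13


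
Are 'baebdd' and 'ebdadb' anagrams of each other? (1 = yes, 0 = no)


Sort characters of 'baebdd': 'abbdde'
Sort characters of 'ebdadb': 'abbdde'
Sorted forms match -> they ARE anagrams
Result: 1

1


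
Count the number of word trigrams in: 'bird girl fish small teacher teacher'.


Word trigrams from [6] words:
  Trigram 1: (bird girl fish)
  Trigram 2: (girl fish small)
  Trigram 3: (fish small teacher)
  Trigram 4: (small teacher teacher)
Total word trigrams: 6 - 2 = 4

4


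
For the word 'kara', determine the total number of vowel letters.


Scanning each character of 'kara':
  Position 1: 'k' -> consonant (running count: 0)
  Position 2: 'a' -> vowel (running count: 1)
  Position 3: 'r' -> consonant (running count: 1)
  Position 4: 'a' -> vowel (running count: 2)
Total vowels: 2

2


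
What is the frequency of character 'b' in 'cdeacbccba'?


Scanning 'cdeacbccba' for 'b':
  Position 5: 'b' -> MATCH (count: 1)
  Position 8: 'b' -> MATCH (count: 2)
Total occurrences of 'b': 2

2


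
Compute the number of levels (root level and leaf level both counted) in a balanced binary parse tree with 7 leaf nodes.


In a balanced binary tree with n leaves the deepest leaf is ceil(log2(n)) edges below the root,
so counting node levels inclusive of root and leaves gives ceil(log2(n)) + 1 levels.
log2(7) = 2.8074
ceil(2.8074) = 3
levels = 3 + 1 = 4

4


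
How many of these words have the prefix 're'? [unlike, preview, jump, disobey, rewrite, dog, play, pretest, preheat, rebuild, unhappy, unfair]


Checking each word for prefix 're':
  'unlike' -> no (count: 0)
  'preview' -> no (count: 0)
  'jump' -> no (count: 0)
  'disobey' -> no (count: 0)
  'rewrite' -> YES, starts with 're' (count: 1)
  'dog' -> no (count: 1)
  'play' -> no (count: 1)
  'pretest' -> no (count: 1)
  'preheat' -> no (count: 1)
  'rebuild' -> YES, starts with 're' (count: 2)
  'unhappy' -> no (count: 2)
  'unfair' -> no (count: 2)
Total with prefix 're': 2

2


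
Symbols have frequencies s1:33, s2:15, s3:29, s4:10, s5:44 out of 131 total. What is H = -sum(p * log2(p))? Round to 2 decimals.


Computing entropy H = -sum(p_i * log2(p_i)):
  s1: p = 33/131 = 0.2519, -p*log2(p) = 0.5011
  s2: p = 15/131 = 0.1145, -p*log2(p) = 0.3580
  s3: p = 29/131 = 0.2214, -p*log2(p) = 0.4816
  s4: p = 10/131 = 0.0763, -p*log2(p) = 0.2833
  s5: p = 44/131 = 0.3359, -p*log2(p) = 0.5287
H = sum of terms = 2.1527
Rounded to 2 decimals: 2.15

2.15


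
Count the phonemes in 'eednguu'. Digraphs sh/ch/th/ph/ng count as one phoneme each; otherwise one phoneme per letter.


Parsing 'eednguu' greedily, digraphs first:
  'e' -> vowel phoneme (phonemes so far: 1)
  'e' -> vowel phoneme (phonemes so far: 2)
  'd' -> consonant phoneme (phonemes so far: 3)
  'ng' -> digraph (1 consonant phoneme) (phonemes so far: 4)
  'u' -> vowel phoneme (phonemes so far: 5)
  'u' -> vowel phoneme (phonemes so far: 6)
Total phonemes: 6

6


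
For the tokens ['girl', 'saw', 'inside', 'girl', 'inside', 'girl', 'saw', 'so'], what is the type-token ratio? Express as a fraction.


Tokens: 8
Unique types: ('girl', 'inside', 'saw', 'so') = 4
TTR = 4/8
Simplify: divide both by 4 -> 1/2
TTR = 1/2

1/2


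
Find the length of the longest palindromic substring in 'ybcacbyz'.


Scanning 'ybcacbyz' for palindromic substrings.
Substring at positions 0-6: 'ybcacby'.
Check: reverse('ybcacby') = 'ybcacby' -> palindrome confirmed.
Neighbouring characters ('-' / 'z') break symmetry, so it cannot extend further.
No longer palindromic substring exists; longest length = 7

7


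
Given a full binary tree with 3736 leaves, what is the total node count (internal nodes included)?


Leaf nodes (terminals): 3736
Internal nodes = n - 1 = 3736 - 1 = 3735
Total = leaves + internal = 3736 + 3735 = 7471

7471


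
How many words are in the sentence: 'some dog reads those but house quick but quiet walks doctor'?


Counting words by splitting on spaces:
  Word 1: 'some'
  Word 2: 'dog'
  Word 3: 'reads'
  Word 4: 'those'
  Word 5: 'but'
  Word 6: 'house'
  Word 7: 'quick'
  Word 8: 'but'
  Word 9: 'quiet'
  Word 10: 'walks'
  Word 11: 'doctor'
Total words: 11

11


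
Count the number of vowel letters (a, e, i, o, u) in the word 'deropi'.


Scanning each character of 'deropi':
  Position 1: 'd' -> consonant (running count: 0)
  Position 2: 'e' -> vowel (running count: 1)
  Position 3: 'r' -> consonant (running count: 1)
  Position 4: 'o' -> vowel (running count: 2)
  Position 5: 'p' -> consonant (running count: 2)
  Position 6: 'i' -> vowel (running count: 3)
Total vowels: 3

3


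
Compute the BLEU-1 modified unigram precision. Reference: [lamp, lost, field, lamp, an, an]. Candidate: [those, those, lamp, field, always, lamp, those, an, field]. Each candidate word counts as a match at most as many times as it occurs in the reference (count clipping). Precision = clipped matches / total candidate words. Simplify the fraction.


Reference word counts: {'an': 2, 'field': 1, 'lamp': 2, 'lost': 1}
Checking each candidate word (with clipping):
  'those' -> not in reference -> no match (matches: 0)
  'those' -> not in reference -> no match (matches: 0)
  'lamp' -> in reference (ref count 2, used 1/2) -> match (matches: 1)
  'field' -> in reference (ref count 1, used 1/1) -> match (matches: 2)
  'always' -> not in reference -> no match (matches: 2)
  'lamp' -> in reference (ref count 2, used 2/2) -> match (matches: 3)
  'those' -> not in reference -> no match (matches: 3)
  'an' -> in reference (ref count 2, used 1/2) -> match (matches: 4)
  'field' -> ref count 1 already used up (1/1) -> clipped, no match (matches: 4)
Clipped matches: 4, Candidate length: 9
Precision = 4/9

4/9
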